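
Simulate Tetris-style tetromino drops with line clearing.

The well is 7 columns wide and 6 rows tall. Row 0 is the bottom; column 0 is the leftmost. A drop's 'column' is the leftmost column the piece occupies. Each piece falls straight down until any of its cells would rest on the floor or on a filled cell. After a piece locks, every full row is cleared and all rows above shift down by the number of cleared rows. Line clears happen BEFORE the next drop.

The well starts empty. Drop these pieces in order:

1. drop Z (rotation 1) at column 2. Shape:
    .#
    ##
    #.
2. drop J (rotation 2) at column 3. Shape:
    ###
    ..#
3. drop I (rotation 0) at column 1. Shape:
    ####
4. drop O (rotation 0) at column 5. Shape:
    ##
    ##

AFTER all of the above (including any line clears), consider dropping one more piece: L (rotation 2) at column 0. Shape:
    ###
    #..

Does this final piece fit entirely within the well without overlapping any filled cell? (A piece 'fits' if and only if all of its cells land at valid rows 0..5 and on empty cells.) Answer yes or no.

Answer: yes

Derivation:
Drop 1: Z rot1 at col 2 lands with bottom-row=0; cleared 0 line(s) (total 0); column heights now [0 0 2 3 0 0 0], max=3
Drop 2: J rot2 at col 3 lands with bottom-row=2; cleared 0 line(s) (total 0); column heights now [0 0 2 4 4 4 0], max=4
Drop 3: I rot0 at col 1 lands with bottom-row=4; cleared 0 line(s) (total 0); column heights now [0 5 5 5 5 4 0], max=5
Drop 4: O rot0 at col 5 lands with bottom-row=4; cleared 0 line(s) (total 0); column heights now [0 5 5 5 5 6 6], max=6
Test piece L rot2 at col 0 (width 3): heights before test = [0 5 5 5 5 6 6]; fits = True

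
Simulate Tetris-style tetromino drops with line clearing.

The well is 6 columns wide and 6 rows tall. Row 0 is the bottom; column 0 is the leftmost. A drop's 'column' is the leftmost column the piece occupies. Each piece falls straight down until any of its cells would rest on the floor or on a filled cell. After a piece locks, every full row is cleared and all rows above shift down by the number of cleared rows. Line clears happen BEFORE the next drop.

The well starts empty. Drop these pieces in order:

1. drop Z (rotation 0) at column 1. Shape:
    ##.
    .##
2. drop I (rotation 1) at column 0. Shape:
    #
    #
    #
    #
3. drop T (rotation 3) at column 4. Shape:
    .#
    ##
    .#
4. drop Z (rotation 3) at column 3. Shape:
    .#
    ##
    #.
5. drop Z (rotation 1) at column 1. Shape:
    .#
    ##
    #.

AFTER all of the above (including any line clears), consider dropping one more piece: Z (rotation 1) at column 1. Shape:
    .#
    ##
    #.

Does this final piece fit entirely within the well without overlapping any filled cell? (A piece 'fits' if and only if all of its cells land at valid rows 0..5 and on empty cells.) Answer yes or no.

Drop 1: Z rot0 at col 1 lands with bottom-row=0; cleared 0 line(s) (total 0); column heights now [0 2 2 1 0 0], max=2
Drop 2: I rot1 at col 0 lands with bottom-row=0; cleared 0 line(s) (total 0); column heights now [4 2 2 1 0 0], max=4
Drop 3: T rot3 at col 4 lands with bottom-row=0; cleared 0 line(s) (total 0); column heights now [4 2 2 1 2 3], max=4
Drop 4: Z rot3 at col 3 lands with bottom-row=1; cleared 1 line(s) (total 1); column heights now [3 0 1 2 3 2], max=3
Drop 5: Z rot1 at col 1 lands with bottom-row=0; cleared 1 line(s) (total 2); column heights now [2 1 2 1 2 1], max=2
Test piece Z rot1 at col 1 (width 2): heights before test = [2 1 2 1 2 1]; fits = True

Answer: yes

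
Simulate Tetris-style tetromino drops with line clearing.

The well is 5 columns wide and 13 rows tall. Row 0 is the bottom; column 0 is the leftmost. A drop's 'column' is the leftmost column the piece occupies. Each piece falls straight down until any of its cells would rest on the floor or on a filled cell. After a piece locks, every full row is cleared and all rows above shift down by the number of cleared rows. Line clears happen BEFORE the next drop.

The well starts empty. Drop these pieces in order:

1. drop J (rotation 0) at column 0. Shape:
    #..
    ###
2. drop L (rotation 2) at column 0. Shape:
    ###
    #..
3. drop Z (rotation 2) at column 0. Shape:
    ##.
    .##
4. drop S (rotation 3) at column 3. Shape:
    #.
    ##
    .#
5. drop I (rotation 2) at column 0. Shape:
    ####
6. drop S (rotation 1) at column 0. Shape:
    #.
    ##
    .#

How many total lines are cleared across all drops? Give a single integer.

Answer: 0

Derivation:
Drop 1: J rot0 at col 0 lands with bottom-row=0; cleared 0 line(s) (total 0); column heights now [2 1 1 0 0], max=2
Drop 2: L rot2 at col 0 lands with bottom-row=2; cleared 0 line(s) (total 0); column heights now [4 4 4 0 0], max=4
Drop 3: Z rot2 at col 0 lands with bottom-row=4; cleared 0 line(s) (total 0); column heights now [6 6 5 0 0], max=6
Drop 4: S rot3 at col 3 lands with bottom-row=0; cleared 0 line(s) (total 0); column heights now [6 6 5 3 2], max=6
Drop 5: I rot2 at col 0 lands with bottom-row=6; cleared 0 line(s) (total 0); column heights now [7 7 7 7 2], max=7
Drop 6: S rot1 at col 0 lands with bottom-row=7; cleared 0 line(s) (total 0); column heights now [10 9 7 7 2], max=10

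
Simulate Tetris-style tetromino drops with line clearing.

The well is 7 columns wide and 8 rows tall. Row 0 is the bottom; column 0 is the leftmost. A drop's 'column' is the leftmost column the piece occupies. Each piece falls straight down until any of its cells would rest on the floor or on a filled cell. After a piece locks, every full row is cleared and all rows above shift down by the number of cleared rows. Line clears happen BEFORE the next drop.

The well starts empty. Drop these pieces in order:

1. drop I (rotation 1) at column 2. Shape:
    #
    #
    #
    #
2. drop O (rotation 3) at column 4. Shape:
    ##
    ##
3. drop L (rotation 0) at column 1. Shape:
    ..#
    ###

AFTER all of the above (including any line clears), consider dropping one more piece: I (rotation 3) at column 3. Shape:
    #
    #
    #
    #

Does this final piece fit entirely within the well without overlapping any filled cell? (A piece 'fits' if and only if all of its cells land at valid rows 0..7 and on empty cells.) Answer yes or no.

Answer: no

Derivation:
Drop 1: I rot1 at col 2 lands with bottom-row=0; cleared 0 line(s) (total 0); column heights now [0 0 4 0 0 0 0], max=4
Drop 2: O rot3 at col 4 lands with bottom-row=0; cleared 0 line(s) (total 0); column heights now [0 0 4 0 2 2 0], max=4
Drop 3: L rot0 at col 1 lands with bottom-row=4; cleared 0 line(s) (total 0); column heights now [0 5 5 6 2 2 0], max=6
Test piece I rot3 at col 3 (width 1): heights before test = [0 5 5 6 2 2 0]; fits = False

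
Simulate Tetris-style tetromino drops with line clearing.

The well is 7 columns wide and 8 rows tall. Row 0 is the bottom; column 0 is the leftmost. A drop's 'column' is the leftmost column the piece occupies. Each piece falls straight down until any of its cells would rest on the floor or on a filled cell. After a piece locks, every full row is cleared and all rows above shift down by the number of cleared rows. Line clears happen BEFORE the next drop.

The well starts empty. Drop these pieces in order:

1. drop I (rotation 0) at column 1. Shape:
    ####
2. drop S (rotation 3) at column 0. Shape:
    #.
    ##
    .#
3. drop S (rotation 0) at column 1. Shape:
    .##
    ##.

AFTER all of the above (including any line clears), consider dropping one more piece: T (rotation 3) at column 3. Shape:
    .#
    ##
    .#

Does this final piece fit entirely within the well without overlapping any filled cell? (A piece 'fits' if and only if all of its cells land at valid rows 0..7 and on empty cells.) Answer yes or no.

Drop 1: I rot0 at col 1 lands with bottom-row=0; cleared 0 line(s) (total 0); column heights now [0 1 1 1 1 0 0], max=1
Drop 2: S rot3 at col 0 lands with bottom-row=1; cleared 0 line(s) (total 0); column heights now [4 3 1 1 1 0 0], max=4
Drop 3: S rot0 at col 1 lands with bottom-row=3; cleared 0 line(s) (total 0); column heights now [4 4 5 5 1 0 0], max=5
Test piece T rot3 at col 3 (width 2): heights before test = [4 4 5 5 1 0 0]; fits = True

Answer: yes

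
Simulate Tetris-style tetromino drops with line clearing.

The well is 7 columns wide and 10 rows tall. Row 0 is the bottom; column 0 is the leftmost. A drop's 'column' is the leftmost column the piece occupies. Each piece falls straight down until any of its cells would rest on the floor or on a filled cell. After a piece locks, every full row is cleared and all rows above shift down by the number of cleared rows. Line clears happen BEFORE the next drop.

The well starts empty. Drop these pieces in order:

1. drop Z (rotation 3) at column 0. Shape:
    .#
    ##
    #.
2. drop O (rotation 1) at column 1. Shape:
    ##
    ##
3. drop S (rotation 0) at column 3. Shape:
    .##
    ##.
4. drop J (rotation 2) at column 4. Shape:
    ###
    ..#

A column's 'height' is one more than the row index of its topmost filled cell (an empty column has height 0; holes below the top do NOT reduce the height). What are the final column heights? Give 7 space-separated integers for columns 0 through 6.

Drop 1: Z rot3 at col 0 lands with bottom-row=0; cleared 0 line(s) (total 0); column heights now [2 3 0 0 0 0 0], max=3
Drop 2: O rot1 at col 1 lands with bottom-row=3; cleared 0 line(s) (total 0); column heights now [2 5 5 0 0 0 0], max=5
Drop 3: S rot0 at col 3 lands with bottom-row=0; cleared 0 line(s) (total 0); column heights now [2 5 5 1 2 2 0], max=5
Drop 4: J rot2 at col 4 lands with bottom-row=1; cleared 0 line(s) (total 0); column heights now [2 5 5 1 3 3 3], max=5

Answer: 2 5 5 1 3 3 3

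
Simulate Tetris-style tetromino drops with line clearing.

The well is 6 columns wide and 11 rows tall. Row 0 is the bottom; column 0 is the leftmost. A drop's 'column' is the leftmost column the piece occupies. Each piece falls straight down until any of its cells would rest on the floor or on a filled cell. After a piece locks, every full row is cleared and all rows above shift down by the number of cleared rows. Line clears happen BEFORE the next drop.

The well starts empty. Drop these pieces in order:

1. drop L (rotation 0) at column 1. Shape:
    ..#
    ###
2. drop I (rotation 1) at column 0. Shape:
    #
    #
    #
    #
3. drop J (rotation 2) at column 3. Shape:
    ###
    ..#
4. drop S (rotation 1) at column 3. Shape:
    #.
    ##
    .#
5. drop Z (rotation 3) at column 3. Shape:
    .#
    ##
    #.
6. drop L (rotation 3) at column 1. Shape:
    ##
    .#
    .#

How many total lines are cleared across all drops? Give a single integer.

Answer: 0

Derivation:
Drop 1: L rot0 at col 1 lands with bottom-row=0; cleared 0 line(s) (total 0); column heights now [0 1 1 2 0 0], max=2
Drop 2: I rot1 at col 0 lands with bottom-row=0; cleared 0 line(s) (total 0); column heights now [4 1 1 2 0 0], max=4
Drop 3: J rot2 at col 3 lands with bottom-row=1; cleared 0 line(s) (total 0); column heights now [4 1 1 3 3 3], max=4
Drop 4: S rot1 at col 3 lands with bottom-row=3; cleared 0 line(s) (total 0); column heights now [4 1 1 6 5 3], max=6
Drop 5: Z rot3 at col 3 lands with bottom-row=6; cleared 0 line(s) (total 0); column heights now [4 1 1 8 9 3], max=9
Drop 6: L rot3 at col 1 lands with bottom-row=1; cleared 0 line(s) (total 0); column heights now [4 4 4 8 9 3], max=9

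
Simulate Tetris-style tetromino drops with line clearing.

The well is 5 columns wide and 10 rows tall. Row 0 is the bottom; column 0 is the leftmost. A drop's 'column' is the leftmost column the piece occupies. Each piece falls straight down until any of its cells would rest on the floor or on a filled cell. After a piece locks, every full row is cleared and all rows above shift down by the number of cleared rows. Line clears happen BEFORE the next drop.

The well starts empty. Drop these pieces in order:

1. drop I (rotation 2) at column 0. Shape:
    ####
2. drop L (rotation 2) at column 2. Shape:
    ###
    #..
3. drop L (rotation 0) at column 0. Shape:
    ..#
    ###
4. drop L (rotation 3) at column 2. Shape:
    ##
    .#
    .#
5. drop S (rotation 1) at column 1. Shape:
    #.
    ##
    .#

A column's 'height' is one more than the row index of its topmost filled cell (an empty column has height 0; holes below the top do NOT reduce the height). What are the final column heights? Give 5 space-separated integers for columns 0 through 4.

Drop 1: I rot2 at col 0 lands with bottom-row=0; cleared 0 line(s) (total 0); column heights now [1 1 1 1 0], max=1
Drop 2: L rot2 at col 2 lands with bottom-row=1; cleared 0 line(s) (total 0); column heights now [1 1 3 3 3], max=3
Drop 3: L rot0 at col 0 lands with bottom-row=3; cleared 0 line(s) (total 0); column heights now [4 4 5 3 3], max=5
Drop 4: L rot3 at col 2 lands with bottom-row=3; cleared 0 line(s) (total 0); column heights now [4 4 6 6 3], max=6
Drop 5: S rot1 at col 1 lands with bottom-row=6; cleared 0 line(s) (total 0); column heights now [4 9 8 6 3], max=9

Answer: 4 9 8 6 3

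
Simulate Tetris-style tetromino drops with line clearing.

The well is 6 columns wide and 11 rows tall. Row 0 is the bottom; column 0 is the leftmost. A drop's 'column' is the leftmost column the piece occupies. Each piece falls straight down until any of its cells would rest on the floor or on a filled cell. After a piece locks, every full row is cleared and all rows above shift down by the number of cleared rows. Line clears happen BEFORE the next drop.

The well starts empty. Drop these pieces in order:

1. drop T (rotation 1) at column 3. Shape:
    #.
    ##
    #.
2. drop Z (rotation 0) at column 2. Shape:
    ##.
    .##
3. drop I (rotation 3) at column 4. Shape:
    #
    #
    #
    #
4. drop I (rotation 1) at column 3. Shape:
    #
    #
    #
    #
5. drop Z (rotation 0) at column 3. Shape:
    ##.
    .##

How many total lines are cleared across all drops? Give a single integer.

Answer: 0

Derivation:
Drop 1: T rot1 at col 3 lands with bottom-row=0; cleared 0 line(s) (total 0); column heights now [0 0 0 3 2 0], max=3
Drop 2: Z rot0 at col 2 lands with bottom-row=3; cleared 0 line(s) (total 0); column heights now [0 0 5 5 4 0], max=5
Drop 3: I rot3 at col 4 lands with bottom-row=4; cleared 0 line(s) (total 0); column heights now [0 0 5 5 8 0], max=8
Drop 4: I rot1 at col 3 lands with bottom-row=5; cleared 0 line(s) (total 0); column heights now [0 0 5 9 8 0], max=9
Drop 5: Z rot0 at col 3 lands with bottom-row=8; cleared 0 line(s) (total 0); column heights now [0 0 5 10 10 9], max=10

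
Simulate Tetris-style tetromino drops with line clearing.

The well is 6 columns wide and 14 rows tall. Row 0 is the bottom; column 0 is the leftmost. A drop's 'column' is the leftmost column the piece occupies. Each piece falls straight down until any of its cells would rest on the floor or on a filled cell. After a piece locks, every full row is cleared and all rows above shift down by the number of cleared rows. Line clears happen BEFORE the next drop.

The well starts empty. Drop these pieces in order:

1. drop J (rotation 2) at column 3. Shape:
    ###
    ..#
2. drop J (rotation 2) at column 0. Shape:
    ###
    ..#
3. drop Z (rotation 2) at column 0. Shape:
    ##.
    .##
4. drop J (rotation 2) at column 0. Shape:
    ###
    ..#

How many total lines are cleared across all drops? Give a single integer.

Drop 1: J rot2 at col 3 lands with bottom-row=0; cleared 0 line(s) (total 0); column heights now [0 0 0 2 2 2], max=2
Drop 2: J rot2 at col 0 lands with bottom-row=0; cleared 1 line(s) (total 1); column heights now [0 0 1 0 0 1], max=1
Drop 3: Z rot2 at col 0 lands with bottom-row=1; cleared 0 line(s) (total 1); column heights now [3 3 2 0 0 1], max=3
Drop 4: J rot2 at col 0 lands with bottom-row=2; cleared 0 line(s) (total 1); column heights now [4 4 4 0 0 1], max=4

Answer: 1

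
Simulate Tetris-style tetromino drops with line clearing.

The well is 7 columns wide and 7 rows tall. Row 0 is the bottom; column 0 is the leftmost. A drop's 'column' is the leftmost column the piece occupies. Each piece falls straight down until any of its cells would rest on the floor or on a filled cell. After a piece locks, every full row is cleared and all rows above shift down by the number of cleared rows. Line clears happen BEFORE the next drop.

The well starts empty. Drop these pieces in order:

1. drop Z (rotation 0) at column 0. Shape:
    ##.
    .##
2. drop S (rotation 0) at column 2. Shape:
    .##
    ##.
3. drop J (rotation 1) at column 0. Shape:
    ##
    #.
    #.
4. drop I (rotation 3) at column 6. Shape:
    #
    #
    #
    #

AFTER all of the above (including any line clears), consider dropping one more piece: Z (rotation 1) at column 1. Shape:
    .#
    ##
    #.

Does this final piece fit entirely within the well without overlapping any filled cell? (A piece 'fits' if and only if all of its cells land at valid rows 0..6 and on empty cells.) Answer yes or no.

Drop 1: Z rot0 at col 0 lands with bottom-row=0; cleared 0 line(s) (total 0); column heights now [2 2 1 0 0 0 0], max=2
Drop 2: S rot0 at col 2 lands with bottom-row=1; cleared 0 line(s) (total 0); column heights now [2 2 2 3 3 0 0], max=3
Drop 3: J rot1 at col 0 lands with bottom-row=2; cleared 0 line(s) (total 0); column heights now [5 5 2 3 3 0 0], max=5
Drop 4: I rot3 at col 6 lands with bottom-row=0; cleared 0 line(s) (total 0); column heights now [5 5 2 3 3 0 4], max=5
Test piece Z rot1 at col 1 (width 2): heights before test = [5 5 2 3 3 0 4]; fits = False

Answer: no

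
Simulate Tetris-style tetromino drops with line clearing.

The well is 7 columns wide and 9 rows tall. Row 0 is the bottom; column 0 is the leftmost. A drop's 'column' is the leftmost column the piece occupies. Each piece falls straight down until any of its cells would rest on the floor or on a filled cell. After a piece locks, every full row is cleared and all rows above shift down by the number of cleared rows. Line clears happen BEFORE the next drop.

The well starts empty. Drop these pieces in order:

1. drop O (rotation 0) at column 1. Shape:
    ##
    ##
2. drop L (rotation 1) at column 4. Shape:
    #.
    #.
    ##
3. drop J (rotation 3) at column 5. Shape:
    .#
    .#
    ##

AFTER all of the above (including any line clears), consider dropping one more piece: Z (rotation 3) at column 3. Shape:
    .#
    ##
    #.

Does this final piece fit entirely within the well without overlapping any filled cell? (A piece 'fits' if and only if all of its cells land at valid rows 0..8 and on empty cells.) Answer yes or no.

Drop 1: O rot0 at col 1 lands with bottom-row=0; cleared 0 line(s) (total 0); column heights now [0 2 2 0 0 0 0], max=2
Drop 2: L rot1 at col 4 lands with bottom-row=0; cleared 0 line(s) (total 0); column heights now [0 2 2 0 3 1 0], max=3
Drop 3: J rot3 at col 5 lands with bottom-row=1; cleared 0 line(s) (total 0); column heights now [0 2 2 0 3 2 4], max=4
Test piece Z rot3 at col 3 (width 2): heights before test = [0 2 2 0 3 2 4]; fits = True

Answer: yes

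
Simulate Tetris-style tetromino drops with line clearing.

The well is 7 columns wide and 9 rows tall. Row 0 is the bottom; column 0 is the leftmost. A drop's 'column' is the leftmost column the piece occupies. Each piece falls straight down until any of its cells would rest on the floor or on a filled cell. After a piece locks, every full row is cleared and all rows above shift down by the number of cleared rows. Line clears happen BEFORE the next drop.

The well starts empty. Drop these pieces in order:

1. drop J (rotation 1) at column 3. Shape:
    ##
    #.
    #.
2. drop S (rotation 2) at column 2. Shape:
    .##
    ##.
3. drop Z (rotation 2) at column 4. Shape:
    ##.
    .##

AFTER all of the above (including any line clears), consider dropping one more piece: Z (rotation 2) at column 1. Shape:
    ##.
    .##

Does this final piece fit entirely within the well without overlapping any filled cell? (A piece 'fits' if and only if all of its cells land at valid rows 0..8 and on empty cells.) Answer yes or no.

Answer: yes

Derivation:
Drop 1: J rot1 at col 3 lands with bottom-row=0; cleared 0 line(s) (total 0); column heights now [0 0 0 3 3 0 0], max=3
Drop 2: S rot2 at col 2 lands with bottom-row=3; cleared 0 line(s) (total 0); column heights now [0 0 4 5 5 0 0], max=5
Drop 3: Z rot2 at col 4 lands with bottom-row=4; cleared 0 line(s) (total 0); column heights now [0 0 4 5 6 6 5], max=6
Test piece Z rot2 at col 1 (width 3): heights before test = [0 0 4 5 6 6 5]; fits = True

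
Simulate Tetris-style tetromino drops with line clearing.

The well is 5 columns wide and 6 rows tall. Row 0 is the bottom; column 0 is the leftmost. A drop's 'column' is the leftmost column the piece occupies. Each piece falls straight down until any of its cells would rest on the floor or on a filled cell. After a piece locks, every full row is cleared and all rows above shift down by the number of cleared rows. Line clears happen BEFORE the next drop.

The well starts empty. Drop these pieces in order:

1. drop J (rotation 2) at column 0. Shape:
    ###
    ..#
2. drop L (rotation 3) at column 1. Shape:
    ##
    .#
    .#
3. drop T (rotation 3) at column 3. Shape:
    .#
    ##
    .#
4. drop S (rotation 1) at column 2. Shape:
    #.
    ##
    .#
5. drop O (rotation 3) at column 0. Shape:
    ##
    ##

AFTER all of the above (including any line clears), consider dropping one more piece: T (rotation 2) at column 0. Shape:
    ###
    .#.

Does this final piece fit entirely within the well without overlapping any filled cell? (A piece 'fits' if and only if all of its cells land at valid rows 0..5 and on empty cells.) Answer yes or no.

Drop 1: J rot2 at col 0 lands with bottom-row=0; cleared 0 line(s) (total 0); column heights now [2 2 2 0 0], max=2
Drop 2: L rot3 at col 1 lands with bottom-row=2; cleared 0 line(s) (total 0); column heights now [2 5 5 0 0], max=5
Drop 3: T rot3 at col 3 lands with bottom-row=0; cleared 1 line(s) (total 1); column heights now [0 4 4 0 2], max=4
Drop 4: S rot1 at col 2 lands with bottom-row=3; cleared 0 line(s) (total 1); column heights now [0 4 6 5 2], max=6
Drop 5: O rot3 at col 0 lands with bottom-row=4; cleared 0 line(s) (total 1); column heights now [6 6 6 5 2], max=6
Test piece T rot2 at col 0 (width 3): heights before test = [6 6 6 5 2]; fits = False

Answer: no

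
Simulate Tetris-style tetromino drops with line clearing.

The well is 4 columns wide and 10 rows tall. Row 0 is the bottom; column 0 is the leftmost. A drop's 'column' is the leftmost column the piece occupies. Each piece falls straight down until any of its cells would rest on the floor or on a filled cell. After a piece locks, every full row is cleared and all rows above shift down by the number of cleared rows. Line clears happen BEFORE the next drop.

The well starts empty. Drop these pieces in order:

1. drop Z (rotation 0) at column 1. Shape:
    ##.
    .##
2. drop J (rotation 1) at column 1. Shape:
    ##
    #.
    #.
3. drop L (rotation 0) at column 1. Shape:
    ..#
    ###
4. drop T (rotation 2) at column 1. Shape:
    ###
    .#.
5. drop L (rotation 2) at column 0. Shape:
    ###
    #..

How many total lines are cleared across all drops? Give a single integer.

Drop 1: Z rot0 at col 1 lands with bottom-row=0; cleared 0 line(s) (total 0); column heights now [0 2 2 1], max=2
Drop 2: J rot1 at col 1 lands with bottom-row=2; cleared 0 line(s) (total 0); column heights now [0 5 5 1], max=5
Drop 3: L rot0 at col 1 lands with bottom-row=5; cleared 0 line(s) (total 0); column heights now [0 6 6 7], max=7
Drop 4: T rot2 at col 1 lands with bottom-row=6; cleared 0 line(s) (total 0); column heights now [0 8 8 8], max=8
Drop 5: L rot2 at col 0 lands with bottom-row=7; cleared 1 line(s) (total 1); column heights now [8 8 8 7], max=8

Answer: 1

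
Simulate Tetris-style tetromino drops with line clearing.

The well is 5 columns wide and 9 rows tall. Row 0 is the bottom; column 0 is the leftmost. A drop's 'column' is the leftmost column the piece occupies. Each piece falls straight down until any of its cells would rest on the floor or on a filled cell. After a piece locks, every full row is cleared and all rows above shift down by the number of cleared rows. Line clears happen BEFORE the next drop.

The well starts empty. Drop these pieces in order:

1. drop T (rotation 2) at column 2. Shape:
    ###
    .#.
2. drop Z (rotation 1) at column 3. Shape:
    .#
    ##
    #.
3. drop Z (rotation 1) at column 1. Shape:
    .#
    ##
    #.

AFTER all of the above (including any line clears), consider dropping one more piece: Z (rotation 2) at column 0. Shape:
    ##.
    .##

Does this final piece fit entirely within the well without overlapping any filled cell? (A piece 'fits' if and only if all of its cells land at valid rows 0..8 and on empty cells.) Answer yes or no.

Drop 1: T rot2 at col 2 lands with bottom-row=0; cleared 0 line(s) (total 0); column heights now [0 0 2 2 2], max=2
Drop 2: Z rot1 at col 3 lands with bottom-row=2; cleared 0 line(s) (total 0); column heights now [0 0 2 4 5], max=5
Drop 3: Z rot1 at col 1 lands with bottom-row=1; cleared 0 line(s) (total 0); column heights now [0 3 4 4 5], max=5
Test piece Z rot2 at col 0 (width 3): heights before test = [0 3 4 4 5]; fits = True

Answer: yes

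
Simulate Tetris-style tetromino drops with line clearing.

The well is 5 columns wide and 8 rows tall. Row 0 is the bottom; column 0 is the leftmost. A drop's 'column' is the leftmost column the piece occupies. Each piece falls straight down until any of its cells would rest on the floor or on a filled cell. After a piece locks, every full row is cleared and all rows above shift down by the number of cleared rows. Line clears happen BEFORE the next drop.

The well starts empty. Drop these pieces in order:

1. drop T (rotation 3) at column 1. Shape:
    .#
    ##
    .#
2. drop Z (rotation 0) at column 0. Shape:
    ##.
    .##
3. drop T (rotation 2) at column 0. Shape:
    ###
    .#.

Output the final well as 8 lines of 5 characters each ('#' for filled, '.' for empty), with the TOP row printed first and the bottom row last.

Drop 1: T rot3 at col 1 lands with bottom-row=0; cleared 0 line(s) (total 0); column heights now [0 2 3 0 0], max=3
Drop 2: Z rot0 at col 0 lands with bottom-row=3; cleared 0 line(s) (total 0); column heights now [5 5 4 0 0], max=5
Drop 3: T rot2 at col 0 lands with bottom-row=5; cleared 0 line(s) (total 0); column heights now [7 7 7 0 0], max=7

Answer: .....
###..
.#...
##...
.##..
..#..
.##..
..#..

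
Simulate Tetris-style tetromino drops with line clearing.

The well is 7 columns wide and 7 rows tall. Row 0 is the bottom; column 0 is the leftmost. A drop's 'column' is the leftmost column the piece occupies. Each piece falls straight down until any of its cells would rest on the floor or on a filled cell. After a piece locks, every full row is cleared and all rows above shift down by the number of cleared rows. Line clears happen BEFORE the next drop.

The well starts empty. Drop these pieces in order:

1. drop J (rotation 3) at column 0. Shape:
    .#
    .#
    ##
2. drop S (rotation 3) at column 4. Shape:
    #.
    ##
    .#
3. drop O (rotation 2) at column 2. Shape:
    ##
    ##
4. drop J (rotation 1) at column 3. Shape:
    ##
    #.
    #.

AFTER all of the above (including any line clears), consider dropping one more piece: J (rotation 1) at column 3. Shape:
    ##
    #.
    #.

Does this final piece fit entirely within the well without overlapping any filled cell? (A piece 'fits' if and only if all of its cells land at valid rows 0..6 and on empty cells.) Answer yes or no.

Drop 1: J rot3 at col 0 lands with bottom-row=0; cleared 0 line(s) (total 0); column heights now [1 3 0 0 0 0 0], max=3
Drop 2: S rot3 at col 4 lands with bottom-row=0; cleared 0 line(s) (total 0); column heights now [1 3 0 0 3 2 0], max=3
Drop 3: O rot2 at col 2 lands with bottom-row=0; cleared 0 line(s) (total 0); column heights now [1 3 2 2 3 2 0], max=3
Drop 4: J rot1 at col 3 lands with bottom-row=2; cleared 0 line(s) (total 0); column heights now [1 3 2 5 5 2 0], max=5
Test piece J rot1 at col 3 (width 2): heights before test = [1 3 2 5 5 2 0]; fits = False

Answer: no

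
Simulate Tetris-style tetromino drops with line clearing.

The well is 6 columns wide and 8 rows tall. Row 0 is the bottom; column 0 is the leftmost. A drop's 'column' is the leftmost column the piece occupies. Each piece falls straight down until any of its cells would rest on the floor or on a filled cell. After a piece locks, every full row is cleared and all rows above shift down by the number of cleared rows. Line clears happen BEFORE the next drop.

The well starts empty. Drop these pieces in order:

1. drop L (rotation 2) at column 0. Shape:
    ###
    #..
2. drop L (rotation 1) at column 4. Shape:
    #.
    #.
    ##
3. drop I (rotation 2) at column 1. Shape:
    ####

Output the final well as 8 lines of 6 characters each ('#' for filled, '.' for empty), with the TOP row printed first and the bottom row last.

Drop 1: L rot2 at col 0 lands with bottom-row=0; cleared 0 line(s) (total 0); column heights now [2 2 2 0 0 0], max=2
Drop 2: L rot1 at col 4 lands with bottom-row=0; cleared 0 line(s) (total 0); column heights now [2 2 2 0 3 1], max=3
Drop 3: I rot2 at col 1 lands with bottom-row=3; cleared 0 line(s) (total 0); column heights now [2 4 4 4 4 1], max=4

Answer: ......
......
......
......
.####.
....#.
###.#.
#...##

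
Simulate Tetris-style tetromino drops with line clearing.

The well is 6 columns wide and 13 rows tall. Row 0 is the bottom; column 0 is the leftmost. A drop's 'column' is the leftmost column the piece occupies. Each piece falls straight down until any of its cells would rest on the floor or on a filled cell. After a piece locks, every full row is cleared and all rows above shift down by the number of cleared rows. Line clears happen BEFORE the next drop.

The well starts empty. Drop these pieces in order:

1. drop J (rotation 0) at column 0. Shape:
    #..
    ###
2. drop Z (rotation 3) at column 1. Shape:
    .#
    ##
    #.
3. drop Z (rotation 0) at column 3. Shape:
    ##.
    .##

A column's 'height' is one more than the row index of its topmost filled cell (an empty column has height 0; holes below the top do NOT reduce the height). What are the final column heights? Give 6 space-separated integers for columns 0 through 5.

Drop 1: J rot0 at col 0 lands with bottom-row=0; cleared 0 line(s) (total 0); column heights now [2 1 1 0 0 0], max=2
Drop 2: Z rot3 at col 1 lands with bottom-row=1; cleared 0 line(s) (total 0); column heights now [2 3 4 0 0 0], max=4
Drop 3: Z rot0 at col 3 lands with bottom-row=0; cleared 0 line(s) (total 0); column heights now [2 3 4 2 2 1], max=4

Answer: 2 3 4 2 2 1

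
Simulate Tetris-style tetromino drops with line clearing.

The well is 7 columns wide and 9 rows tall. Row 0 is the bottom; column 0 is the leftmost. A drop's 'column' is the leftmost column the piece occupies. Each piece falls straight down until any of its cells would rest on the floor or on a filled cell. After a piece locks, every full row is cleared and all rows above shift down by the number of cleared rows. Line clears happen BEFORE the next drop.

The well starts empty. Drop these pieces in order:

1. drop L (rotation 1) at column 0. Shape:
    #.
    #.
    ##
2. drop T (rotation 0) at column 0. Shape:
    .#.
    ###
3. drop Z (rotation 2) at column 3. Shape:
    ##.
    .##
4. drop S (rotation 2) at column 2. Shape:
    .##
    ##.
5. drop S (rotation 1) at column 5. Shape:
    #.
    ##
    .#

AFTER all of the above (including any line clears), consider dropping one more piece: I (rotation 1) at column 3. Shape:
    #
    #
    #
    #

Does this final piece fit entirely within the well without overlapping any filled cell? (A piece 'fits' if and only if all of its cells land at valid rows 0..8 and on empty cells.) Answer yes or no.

Drop 1: L rot1 at col 0 lands with bottom-row=0; cleared 0 line(s) (total 0); column heights now [3 1 0 0 0 0 0], max=3
Drop 2: T rot0 at col 0 lands with bottom-row=3; cleared 0 line(s) (total 0); column heights now [4 5 4 0 0 0 0], max=5
Drop 3: Z rot2 at col 3 lands with bottom-row=0; cleared 0 line(s) (total 0); column heights now [4 5 4 2 2 1 0], max=5
Drop 4: S rot2 at col 2 lands with bottom-row=4; cleared 0 line(s) (total 0); column heights now [4 5 5 6 6 1 0], max=6
Drop 5: S rot1 at col 5 lands with bottom-row=0; cleared 0 line(s) (total 0); column heights now [4 5 5 6 6 3 2], max=6
Test piece I rot1 at col 3 (width 1): heights before test = [4 5 5 6 6 3 2]; fits = False

Answer: no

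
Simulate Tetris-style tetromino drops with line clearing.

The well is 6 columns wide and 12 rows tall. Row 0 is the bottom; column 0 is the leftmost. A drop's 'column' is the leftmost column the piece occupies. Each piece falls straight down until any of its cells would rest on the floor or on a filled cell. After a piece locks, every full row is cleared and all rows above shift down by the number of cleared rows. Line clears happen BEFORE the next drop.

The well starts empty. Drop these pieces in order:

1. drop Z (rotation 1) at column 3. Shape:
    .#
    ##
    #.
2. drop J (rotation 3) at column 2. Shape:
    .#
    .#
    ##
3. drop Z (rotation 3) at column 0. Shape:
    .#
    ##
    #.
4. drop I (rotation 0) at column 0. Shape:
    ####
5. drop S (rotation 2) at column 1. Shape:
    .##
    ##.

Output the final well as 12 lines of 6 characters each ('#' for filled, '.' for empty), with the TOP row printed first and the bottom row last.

Drop 1: Z rot1 at col 3 lands with bottom-row=0; cleared 0 line(s) (total 0); column heights now [0 0 0 2 3 0], max=3
Drop 2: J rot3 at col 2 lands with bottom-row=2; cleared 0 line(s) (total 0); column heights now [0 0 3 5 3 0], max=5
Drop 3: Z rot3 at col 0 lands with bottom-row=0; cleared 0 line(s) (total 0); column heights now [2 3 3 5 3 0], max=5
Drop 4: I rot0 at col 0 lands with bottom-row=5; cleared 0 line(s) (total 0); column heights now [6 6 6 6 3 0], max=6
Drop 5: S rot2 at col 1 lands with bottom-row=6; cleared 0 line(s) (total 0); column heights now [6 7 8 8 3 0], max=8

Answer: ......
......
......
......
..##..
.##...
####..
...#..
...#..
.####.
##.##.
#..#..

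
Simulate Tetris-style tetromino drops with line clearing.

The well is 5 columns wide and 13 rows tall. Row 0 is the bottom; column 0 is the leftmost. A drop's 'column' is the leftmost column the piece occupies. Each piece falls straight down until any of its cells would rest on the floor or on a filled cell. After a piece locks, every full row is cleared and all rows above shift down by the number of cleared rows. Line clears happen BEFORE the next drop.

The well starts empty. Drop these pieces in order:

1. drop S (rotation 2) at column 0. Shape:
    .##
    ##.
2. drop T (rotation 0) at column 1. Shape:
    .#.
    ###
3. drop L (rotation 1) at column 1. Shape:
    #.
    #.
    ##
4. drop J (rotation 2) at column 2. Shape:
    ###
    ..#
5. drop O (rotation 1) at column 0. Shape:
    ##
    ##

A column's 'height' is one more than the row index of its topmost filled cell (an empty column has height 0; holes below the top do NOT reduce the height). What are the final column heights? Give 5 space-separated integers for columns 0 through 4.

Drop 1: S rot2 at col 0 lands with bottom-row=0; cleared 0 line(s) (total 0); column heights now [1 2 2 0 0], max=2
Drop 2: T rot0 at col 1 lands with bottom-row=2; cleared 0 line(s) (total 0); column heights now [1 3 4 3 0], max=4
Drop 3: L rot1 at col 1 lands with bottom-row=4; cleared 0 line(s) (total 0); column heights now [1 7 5 3 0], max=7
Drop 4: J rot2 at col 2 lands with bottom-row=4; cleared 0 line(s) (total 0); column heights now [1 7 6 6 6], max=7
Drop 5: O rot1 at col 0 lands with bottom-row=7; cleared 0 line(s) (total 0); column heights now [9 9 6 6 6], max=9

Answer: 9 9 6 6 6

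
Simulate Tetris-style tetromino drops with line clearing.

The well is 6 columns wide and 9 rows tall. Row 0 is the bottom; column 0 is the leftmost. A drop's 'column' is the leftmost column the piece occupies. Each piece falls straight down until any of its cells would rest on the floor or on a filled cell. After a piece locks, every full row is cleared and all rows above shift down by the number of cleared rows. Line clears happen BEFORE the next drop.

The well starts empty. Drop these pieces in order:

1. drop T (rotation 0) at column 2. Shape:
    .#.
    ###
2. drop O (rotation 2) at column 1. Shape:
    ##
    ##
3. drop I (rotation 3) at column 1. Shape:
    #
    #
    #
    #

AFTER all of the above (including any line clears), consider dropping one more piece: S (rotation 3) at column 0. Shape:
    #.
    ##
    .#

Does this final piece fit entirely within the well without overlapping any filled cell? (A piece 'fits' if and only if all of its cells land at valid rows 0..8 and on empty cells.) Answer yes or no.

Drop 1: T rot0 at col 2 lands with bottom-row=0; cleared 0 line(s) (total 0); column heights now [0 0 1 2 1 0], max=2
Drop 2: O rot2 at col 1 lands with bottom-row=1; cleared 0 line(s) (total 0); column heights now [0 3 3 2 1 0], max=3
Drop 3: I rot3 at col 1 lands with bottom-row=3; cleared 0 line(s) (total 0); column heights now [0 7 3 2 1 0], max=7
Test piece S rot3 at col 0 (width 2): heights before test = [0 7 3 2 1 0]; fits = False

Answer: no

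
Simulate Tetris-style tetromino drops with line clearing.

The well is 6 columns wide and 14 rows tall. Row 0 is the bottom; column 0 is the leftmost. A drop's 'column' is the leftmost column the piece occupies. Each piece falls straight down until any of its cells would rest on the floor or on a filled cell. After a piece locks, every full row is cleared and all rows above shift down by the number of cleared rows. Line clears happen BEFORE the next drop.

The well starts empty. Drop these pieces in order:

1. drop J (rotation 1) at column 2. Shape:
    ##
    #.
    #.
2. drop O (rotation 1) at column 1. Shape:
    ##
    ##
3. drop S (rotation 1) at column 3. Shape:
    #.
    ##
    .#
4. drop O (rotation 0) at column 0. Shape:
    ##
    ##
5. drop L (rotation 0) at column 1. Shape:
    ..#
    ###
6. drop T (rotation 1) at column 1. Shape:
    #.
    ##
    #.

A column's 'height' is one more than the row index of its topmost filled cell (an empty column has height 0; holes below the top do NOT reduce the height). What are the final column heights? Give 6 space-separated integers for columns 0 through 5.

Drop 1: J rot1 at col 2 lands with bottom-row=0; cleared 0 line(s) (total 0); column heights now [0 0 3 3 0 0], max=3
Drop 2: O rot1 at col 1 lands with bottom-row=3; cleared 0 line(s) (total 0); column heights now [0 5 5 3 0 0], max=5
Drop 3: S rot1 at col 3 lands with bottom-row=2; cleared 0 line(s) (total 0); column heights now [0 5 5 5 4 0], max=5
Drop 4: O rot0 at col 0 lands with bottom-row=5; cleared 0 line(s) (total 0); column heights now [7 7 5 5 4 0], max=7
Drop 5: L rot0 at col 1 lands with bottom-row=7; cleared 0 line(s) (total 0); column heights now [7 8 8 9 4 0], max=9
Drop 6: T rot1 at col 1 lands with bottom-row=8; cleared 0 line(s) (total 0); column heights now [7 11 10 9 4 0], max=11

Answer: 7 11 10 9 4 0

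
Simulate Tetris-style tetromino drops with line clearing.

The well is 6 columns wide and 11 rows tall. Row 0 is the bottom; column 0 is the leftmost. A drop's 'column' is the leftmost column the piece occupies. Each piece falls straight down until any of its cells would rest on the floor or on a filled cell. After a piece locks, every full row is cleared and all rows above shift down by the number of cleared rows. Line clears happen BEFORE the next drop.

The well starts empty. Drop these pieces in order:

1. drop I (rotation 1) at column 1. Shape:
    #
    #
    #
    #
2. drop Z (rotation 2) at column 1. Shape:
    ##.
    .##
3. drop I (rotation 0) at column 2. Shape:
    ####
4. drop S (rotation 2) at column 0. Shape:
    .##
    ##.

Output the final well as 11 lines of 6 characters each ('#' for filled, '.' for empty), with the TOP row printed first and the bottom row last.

Drop 1: I rot1 at col 1 lands with bottom-row=0; cleared 0 line(s) (total 0); column heights now [0 4 0 0 0 0], max=4
Drop 2: Z rot2 at col 1 lands with bottom-row=3; cleared 0 line(s) (total 0); column heights now [0 5 5 4 0 0], max=5
Drop 3: I rot0 at col 2 lands with bottom-row=5; cleared 0 line(s) (total 0); column heights now [0 5 6 6 6 6], max=6
Drop 4: S rot2 at col 0 lands with bottom-row=5; cleared 1 line(s) (total 1); column heights now [0 6 6 4 0 0], max=6

Answer: ......
......
......
......
......
.##...
.##...
.###..
.#....
.#....
.#....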